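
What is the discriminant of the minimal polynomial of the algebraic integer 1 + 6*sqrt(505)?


The element 1 + 6*sqrt(505) has minimal polynomial:
x^2 - 2*x - 18179
Discriminant = (-2)^2 - 4*(-18179)
= 4 + 72716
= 72720

72720


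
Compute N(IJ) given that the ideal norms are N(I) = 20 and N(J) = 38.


N(IJ) = N(I) * N(J)
= 20 * 38
= 760

760


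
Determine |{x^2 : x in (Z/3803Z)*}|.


For prime p, the number of non-zero quadratic residues is (p-1)/2.
= (3803-1)/2
= 1901

1901


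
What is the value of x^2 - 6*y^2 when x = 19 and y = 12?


x^2 - d*y^2
= 19^2 - 6*12^2
= 361 - 864
= -503

-503


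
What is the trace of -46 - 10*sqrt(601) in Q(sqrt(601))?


Tr(a + b*sqrt(d)) = (a + b*sqrt(d)) + (a - b*sqrt(d)) = 2a
= 2 * (-46)
= -92

-92


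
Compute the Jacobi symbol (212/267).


Compute (212/267) via quadratic reciprocity:
  pull out 2: (2/267) = -1  (since 267 mod 8 = 3)
  pull out 2: (2/267) = -1  (since 267 mod 8 = 3)
  reciprocity: (53/267) -> +(267/53)
  reduce: (2/53)
  pull out 2: (2/53) = -1  (since 53 mod 8 = 5)
  (1/53) = 1
Product of signs = -1

-1


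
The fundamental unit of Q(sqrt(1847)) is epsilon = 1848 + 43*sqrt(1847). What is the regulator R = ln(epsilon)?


epsilon = 1848 + 43*sqrt(1847)
= 3695.9997
R = ln(3695.9997)
= 8.2150

8.2150


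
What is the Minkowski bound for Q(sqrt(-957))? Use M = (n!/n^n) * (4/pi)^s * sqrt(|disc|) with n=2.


d = -957, d mod 4 = 3, so disc(K) = 4d = -3828; |disc(K)| = 3828
Imaginary quadratic field, so n = 2, s = r2 = 1, r1 = 0
M = (n!/n^n) * (4/pi)^s * sqrt(|disc(K)|) = (2!/2^2) * (4/pi)^1 * sqrt(3828)
= 0.5 * 1.273240 * 61.870833
= 39.3882

39.3882


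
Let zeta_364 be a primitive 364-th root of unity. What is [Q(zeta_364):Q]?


The degree equals Euler's totient phi(364).
364 = 2^2 * 7 * 13
phi(364) = 144

144


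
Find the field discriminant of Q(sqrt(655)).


For K = Q(sqrt(d)) with d squarefree: disc(K) = d if d = 1 mod 4, and disc(K) = 4d if d = 2 or 3 mod 4.
Here d = 655, and d mod 4 = 3.
d = 3 mod 4, not 1 (O_K = Z[sqrt(d)]), so disc(K) = 4d = 4 * (655) = 2620

2620


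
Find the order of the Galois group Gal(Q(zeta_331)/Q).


|Gal(Q(zeta_331)/Q)| = phi(331)
= 330

330


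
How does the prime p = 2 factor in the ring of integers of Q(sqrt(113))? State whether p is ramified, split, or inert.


K = Q(sqrt(113)). Since d mod 4 = 1, disc(K) = 113.
Check p | disc: 113 mod 2 = 1.
p=2 does not divide disc (d is 1 mod 4). 2 splits iff d = 1 mod 8.
d mod 8 = 1, so (d/2) = 1.
(d/p) = 1, so p splits: (p) = P*P' with e=1, f=1, g=2.
Therefore p is split.

split


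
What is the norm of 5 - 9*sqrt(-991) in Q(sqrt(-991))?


N(a + b*sqrt(d)) = a^2 - d*b^2
= (5)^2 - (-991)*(-9)^2
= 25 + 80271
= 80296

80296


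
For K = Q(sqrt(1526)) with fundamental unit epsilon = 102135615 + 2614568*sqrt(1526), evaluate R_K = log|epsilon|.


epsilon = 102135615 + 2614568*sqrt(1526)
= 2.0427e+08
R = ln(2.0427e+08)
= 19.1350

19.1350


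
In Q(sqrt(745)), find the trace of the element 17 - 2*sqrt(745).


Tr(a + b*sqrt(d)) = (a + b*sqrt(d)) + (a - b*sqrt(d)) = 2a
= 2 * (17)
= 34

34


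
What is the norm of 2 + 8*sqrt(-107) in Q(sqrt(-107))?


N(a + b*sqrt(d)) = a^2 - d*b^2
= (2)^2 - (-107)*(8)^2
= 4 + 6848
= 6852

6852


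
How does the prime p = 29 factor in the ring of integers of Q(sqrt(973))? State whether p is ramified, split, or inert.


K = Q(sqrt(973)). Since d mod 4 = 1, disc(K) = 973.
Check p | disc: 973 mod 29 = 16.
p does not divide disc. Compute Legendre symbol (d/p):
16^((29-1)/2) mod 29 = 1
(d/p) = 1, so p splits: (p) = P*P' with e=1, f=1, g=2.
Therefore p is split.

split


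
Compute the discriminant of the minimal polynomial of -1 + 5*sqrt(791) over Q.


The element -1 + 5*sqrt(791) has minimal polynomial:
x^2 + 2*x - 19774
Discriminant = (2)^2 - 4*(-19774)
= 4 + 79096
= 79100

79100


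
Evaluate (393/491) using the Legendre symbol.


p = 491 is prime, so compute (393/491) with the reciprocity algorithm (Jacobi-symbol steps: pull out 2s via (2/n), flip via reciprocity, reduce):
  reciprocity: (393/491) -> +(491/393)
  reduce: (98/393)
  pull out 2: (2/393) = +1  (since 393 mod 8 = 1)
  reciprocity: (49/393) -> +(393/49)
  reduce: (1/49)
  (1/49) = 1
Product of signs = 1
(393/491) = 1

1


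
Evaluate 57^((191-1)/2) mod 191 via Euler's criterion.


p = 191 is prime and the exponent is (p-1)/2 = 95, so by Euler's criterion 57^95 = (57/191) = +1 or -1 mod 191.
Compute by square-and-multiply:
  95 = 64 + 16 + 8 + 4 + 2 + 1 (binary 1011111)
  Repeated squaring mod 191: 57^1 = 57, 57^2 = 2, 57^4 = 4, 57^8 = 16, 57^16 = 65, 57^32 = 23, 57^64 = 147
  57^95 = 57^64 * 57^16 * 57^8 * 57^4 * 57^2 * 57^1 = 147 * 65 * 16 * 4 * 2 * 57 mod 191
    147 * 65 = 9555 = 5 mod 191
    5 * 16 = 80 = 80 mod 191
    80 * 4 = 320 = 129 mod 191
    129 * 2 = 258 = 67 mod 191
    67 * 57 = 3819 = 190 mod 191
  57^95 = 190 mod 191
Result 190 = p - 1 = -1 mod 191: 57 is a quadratic non-residue mod 191. As a residue in [0, p-1] the value is 190.
57^95 mod 191 = 190

190


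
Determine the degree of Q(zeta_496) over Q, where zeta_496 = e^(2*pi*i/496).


The degree equals Euler's totient phi(496).
496 = 2^4 * 31
phi(496) = 240

240


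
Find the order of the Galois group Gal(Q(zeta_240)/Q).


|Gal(Q(zeta_240)/Q)| = phi(240)
= 64

64


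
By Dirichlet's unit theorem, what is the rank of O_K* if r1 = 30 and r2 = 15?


By Dirichlet's unit theorem:
rank = r1 + r2 - 1
= 30 + 15 - 1
= 44

44


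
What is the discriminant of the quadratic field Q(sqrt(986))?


For K = Q(sqrt(d)) with d squarefree: disc(K) = d if d = 1 mod 4, and disc(K) = 4d if d = 2 or 3 mod 4.
Here d = 986, and d mod 4 = 2.
d = 2 mod 4, not 1 (O_K = Z[sqrt(d)]), so disc(K) = 4d = 4 * (986) = 3944

3944


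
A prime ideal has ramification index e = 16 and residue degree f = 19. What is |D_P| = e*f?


|D_P| = e * f
= 16 * 19
= 304

304


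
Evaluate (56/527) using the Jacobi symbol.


Compute (56/527) via quadratic reciprocity:
  pull out 2: (2/527) = +1  (since 527 mod 8 = 7)
  pull out 2: (2/527) = +1  (since 527 mod 8 = 7)
  pull out 2: (2/527) = +1  (since 527 mod 8 = 7)
  reciprocity: (7/527) -> -(527/7)
  reduce: (2/7)
  pull out 2: (2/7) = +1  (since 7 mod 8 = 7)
  (1/7) = 1
Product of signs = -1

-1


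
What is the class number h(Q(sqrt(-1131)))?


K = Q(sqrt(-1131)). d mod 4 = 1, so D = disc(K) = d = -1131
h(K) equals the number of primitive reduced positive-definite forms (a, b, c) = a*x^2 + b*x*y + c*y^2 with b^2 - 4ac = D,
where reduced means |b| <= a <= c, with b >= 0 whenever |b| = a or a = c, and primitive means gcd(a, b, c) = 1.
Reduced forces 3a^2 <= |D| = 1131, so 1 <= a <= 19; b must have the parity of D, and c = (b^2 - D)/(4a) must be an integer >= a.
Enumerate a = 1..19, b in [-a, a]:
  a=1: (1, 1, 283)  [1]
  a=2: none
  a=3: (3, 3, 95)  [1]
  a=4: none
  a=5: (5, -3, 57), (5, 3, 57)  [2]
  a=6..12: none
  a=13: (13, 13, 25)  [1]
  a=14: none
  a=15: (15, -3, 19), (15, 3, 19)  [2]
  a=16: none
  a=17: (17, 5, 17)  [1]
  a=18..19: none
Total reduced forms: 1 + 1 + 2 + 1 + 2 + 1 = 8
h = 8

8


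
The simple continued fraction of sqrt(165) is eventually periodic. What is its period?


Run the CF algorithm for sqrt(165).
a_0 = floor(sqrt(165)) = 12; set m_0=0, q_0=1.
Recurrence: m' = q*a - m,  q' = (d - m'^2)/q,  a' = floor((a_0 + m')/q').
  step 1: m=12, q=21, a=1
  step 2: m=9, q=4, a=5
  step 3: m=11, q=11, a=2
  step 4: m=11, q=4, a=5
  step 5: m=9, q=21, a=1
  step 6: m=12, q=1, a=24
a_6 = 2*a_0 = 24, so the period closes here.
sqrt(165) = [12; 1, 5, 2, 5, 1, 24]
Period length = 6

6


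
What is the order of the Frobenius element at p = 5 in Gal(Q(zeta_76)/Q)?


The Frobenius at p in Gal(Q(zeta_n)/Q) = (Z/nZ)* is the class of p, so its order is ord_76(5), the smallest k >= 1 with 5^k = 1 mod 76.
n = 76 = 2^2 * 19, phi(76) = 36; the order divides phi(n).
Divisors of 36: 1, 2, 3, 4, 6, 9, 12, 18, 36
Repeated squaring mod 76: 5^1 = 5, 5^2 = 25, 5^4 = 17, 5^8 = 61, 5^16 = 73, 5^32 = 9
Test divisors in increasing order:
  k=1: 5^1 = 5 mod 76
  k=2: 5^2 = 25 mod 76
  k=3: 5^3 = 25 * 5 = 49 mod 76
  k=4: 5^4 = 17 mod 76
  k=6: 5^6 = 17 * 25 = 45 mod 76
  k=9: 5^9 = 61 * 5 = 1 mod 76  <- first divisor giving 1
Order = 9

9


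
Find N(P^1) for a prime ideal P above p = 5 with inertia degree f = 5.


N(P^a) = p^(a*f)
= 5^(1*5)
= 5^5
= 3125

3125


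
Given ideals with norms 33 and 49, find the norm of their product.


N(IJ) = N(I) * N(J)
= 33 * 49
= 1617

1617


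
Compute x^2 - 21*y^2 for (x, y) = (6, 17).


x^2 - d*y^2
= 6^2 - 21*17^2
= 36 - 6069
= -6033

-6033


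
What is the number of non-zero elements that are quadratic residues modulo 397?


For prime p, the number of non-zero quadratic residues is (p-1)/2.
= (397-1)/2
= 198

198


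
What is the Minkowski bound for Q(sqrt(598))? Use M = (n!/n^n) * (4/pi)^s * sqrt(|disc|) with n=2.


d = 598, d mod 4 = 2, so disc(K) = 4d = 2392; |disc(K)| = 2392
Real quadratic field, so n = 2, s = r2 = 0, r1 = 2
M = (n!/n^n) * (4/pi)^s * sqrt(|disc(K)|) = (2!/2^2) * (4/pi)^0 * sqrt(2392)
= 0.5 * 1.000000 * 48.908077
= 24.4540

24.4540


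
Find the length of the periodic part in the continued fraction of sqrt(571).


Run the CF algorithm for sqrt(571).
a_0 = floor(sqrt(571)) = 23; set m_0=0, q_0=1.
Recurrence: m' = q*a - m,  q' = (d - m'^2)/q,  a' = floor((a_0 + m')/q').
  step 1: m=23, q=42, a=1
  step 2: m=19, q=5, a=8
  step 3: m=21, q=26, a=1
  step 4: m=5, q=21, a=1
  step 5: m=16, q=15, a=2
  step 6: m=14, q=25, a=1
  step 7: m=11, q=18, a=1
  step 8: m=7, q=29, a=1
  step 9: m=22, q=3, a=15
  step 10: m=23, q=14, a=3
  step 11: m=19, q=15, a=2
  step 12: m=11, q=30, a=1
  step 13: m=19, q=7, a=6
  step 14: m=23, q=6, a=7
  step 15: m=19, q=35, a=1
  step 16: m=16, q=9, a=4
  step 17: m=20, q=19, a=2
  step 18: m=18, q=13, a=3
  step 19: m=21, q=10, a=4
  step 20: m=19, q=21, a=2
  step 21: m=23, q=2, a=23
  step 22: m=23, q=21, a=2
  step 23: m=19, q=10, a=4
  step 24: m=21, q=13, a=3
  step 25: m=18, q=19, a=2
  step 26: m=20, q=9, a=4
  step 27: m=16, q=35, a=1
  step 28: m=19, q=6, a=7
  step 29: m=23, q=7, a=6
  step 30: m=19, q=30, a=1
  step 31: m=11, q=15, a=2
  step 32: m=19, q=14, a=3
  step 33: m=23, q=3, a=15
  step 34: m=22, q=29, a=1
  step 35: m=7, q=18, a=1
  step 36: m=11, q=25, a=1
  step 37: m=14, q=15, a=2
  step 38: m=16, q=21, a=1
  step 39: m=5, q=26, a=1
  step 40: m=21, q=5, a=8
  step 41: m=19, q=42, a=1
  step 42: m=23, q=1, a=46
a_42 = 2*a_0 = 46, so the period closes here.
sqrt(571) = [23; 1, 8, 1, 1, 2, 1, 1, 1, 15, 3, 2, 1, 6, 7, 1, 4, 2, 3, 4, 2, 23, 2, 4, 3, 2, 4, 1, 7, 6, 1, 2, 3, 15, 1, 1, 1, 2, 1, 1, 8, 1, 46]
Period length = 42

42


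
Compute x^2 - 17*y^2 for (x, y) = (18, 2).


x^2 - d*y^2
= 18^2 - 17*2^2
= 324 - 68
= 256

256


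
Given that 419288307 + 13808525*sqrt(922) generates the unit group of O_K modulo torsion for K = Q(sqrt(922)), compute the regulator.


epsilon = 419288307 + 13808525*sqrt(922)
= 8.3858e+08
R = ln(8.3858e+08)
= 20.5472

20.5472


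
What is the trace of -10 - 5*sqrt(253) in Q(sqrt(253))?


Tr(a + b*sqrt(d)) = (a + b*sqrt(d)) + (a - b*sqrt(d)) = 2a
= 2 * (-10)
= -20

-20


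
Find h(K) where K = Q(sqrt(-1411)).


K = Q(sqrt(-1411)). d mod 4 = 1, so D = disc(K) = d = -1411
h(K) equals the number of primitive reduced positive-definite forms (a, b, c) = a*x^2 + b*x*y + c*y^2 with b^2 - 4ac = D,
where reduced means |b| <= a <= c, with b >= 0 whenever |b| = a or a = c, and primitive means gcd(a, b, c) = 1.
Reduced forces 3a^2 <= |D| = 1411, so 1 <= a <= 21; b must have the parity of D, and c = (b^2 - D)/(4a) must be an integer >= a.
Enumerate a = 1..21, b in [-a, a]:
  a=1: (1, 1, 353)  [1]
  a=2..4: none
  a=5: (5, -3, 71), (5, 3, 71)  [2]
  a=6..16: none
  a=17: (17, 17, 25)  [1]
  a=18..21: none
Total reduced forms: 1 + 2 + 1 = 4
h = 4

4


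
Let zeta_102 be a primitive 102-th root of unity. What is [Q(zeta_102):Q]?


The degree equals Euler's totient phi(102).
102 = 2 * 3 * 17
phi(102) = 32

32


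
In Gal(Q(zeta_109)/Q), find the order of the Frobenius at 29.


The Frobenius at p in Gal(Q(zeta_n)/Q) = (Z/nZ)* is the class of p, so its order is ord_109(29), the smallest k >= 1 with 29^k = 1 mod 109.
n = 109 = 109, phi(109) = 108; the order divides phi(n).
Divisors of 108: 1, 2, 3, 4, 6, 9, 12, 18, 27, 36, 54, 108
Repeated squaring mod 109: 29^1 = 29, 29^2 = 78, 29^4 = 89, 29^8 = 73, 29^16 = 97, 29^32 = 35, 29^64 = 26
Test divisors in increasing order:
  k=1: 29^1 = 29 mod 109
  k=2: 29^2 = 78 mod 109
  k=3: 29^3 = 78 * 29 = 82 mod 109
  k=4: 29^4 = 89 mod 109
  k=6: 29^6 = 89 * 78 = 75 mod 109
  k=9: 29^9 = 73 * 29 = 46 mod 109
  k=12: 29^12 = 73 * 89 = 66 mod 109
  k=18: 29^18 = 97 * 78 = 45 mod 109
  k=27: 29^27 = 97 * 73 * 78 * 29 = 108 mod 109
  k=36: 29^36 = 35 * 89 = 63 mod 109
  k=54: 29^54 = 35 * 97 * 89 * 78 = 1 mod 109  <- first divisor giving 1
Order = 54

54


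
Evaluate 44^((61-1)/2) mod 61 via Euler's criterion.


p = 61 is prime and the exponent is (p-1)/2 = 30, so by Euler's criterion 44^30 = (44/61) = +1 or -1 mod 61.
Compute by square-and-multiply:
  30 = 16 + 8 + 4 + 2 (binary 11110)
  Repeated squaring mod 61: 44^1 = 44, 44^2 = 45, 44^4 = 12, 44^8 = 22, 44^16 = 57
  44^30 = 44^16 * 44^8 * 44^4 * 44^2 = 57 * 22 * 12 * 45 mod 61
    57 * 22 = 1254 = 34 mod 61
    34 * 12 = 408 = 42 mod 61
    42 * 45 = 1890 = 60 mod 61
  44^30 = 60 mod 61
Result 60 = p - 1 = -1 mod 61: 44 is a quadratic non-residue mod 61. As a residue in [0, p-1] the value is 60.
44^30 mod 61 = 60

60


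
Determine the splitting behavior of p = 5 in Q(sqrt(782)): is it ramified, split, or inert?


K = Q(sqrt(782)). Since d mod 4 = 2, disc(K) = 3128.
Check p | disc: 3128 mod 5 = 3.
p does not divide disc. Compute Legendre symbol (d/p):
2^((5-1)/2) mod 5 = -1
(d/p) = -1, so p is inert: (p) stays prime with e=1, f=2, g=1.
Therefore p is inert.

inert


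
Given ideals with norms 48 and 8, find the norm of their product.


N(IJ) = N(I) * N(J)
= 48 * 8
= 384

384


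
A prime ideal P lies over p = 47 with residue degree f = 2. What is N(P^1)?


N(P^a) = p^(a*f)
= 47^(1*2)
= 47^2
= 2209

2209


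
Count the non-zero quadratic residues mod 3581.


For prime p, the number of non-zero quadratic residues is (p-1)/2.
= (3581-1)/2
= 1790

1790


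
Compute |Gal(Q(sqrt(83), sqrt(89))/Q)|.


The 2 square roots of distinct primes are multiplicatively independent over Q,
so [K:Q] = 2^2 and Gal(K/Q) is isomorphic to (Z/2Z)^2.
|Gal| = 2^2 = 4

4


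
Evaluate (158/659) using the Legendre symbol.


p = 659 is prime, so compute (158/659) with the reciprocity algorithm (Jacobi-symbol steps: pull out 2s via (2/n), flip via reciprocity, reduce):
  pull out 2: (2/659) = -1  (since 659 mod 8 = 3)
  reciprocity: (79/659) -> -(659/79)
  reduce: (27/79)
  reciprocity: (27/79) -> -(79/27)
  reduce: (25/27)
  reciprocity: (25/27) -> +(27/25)
  reduce: (2/25)
  pull out 2: (2/25) = +1  (since 25 mod 8 = 1)
  (1/25) = 1
Product of signs = -1
(158/659) = -1

-1


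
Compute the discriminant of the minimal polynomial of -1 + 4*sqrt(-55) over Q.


The element -1 + 4*sqrt(-55) has minimal polynomial:
x^2 + 2*x + 881
Discriminant = (2)^2 - 4*(881)
= 4 - 3524
= -3520

-3520


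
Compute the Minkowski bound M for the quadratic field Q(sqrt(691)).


d = 691, d mod 4 = 3, so disc(K) = 4d = 2764; |disc(K)| = 2764
Real quadratic field, so n = 2, s = r2 = 0, r1 = 2
M = (n!/n^n) * (4/pi)^s * sqrt(|disc(K)|) = (2!/2^2) * (4/pi)^0 * sqrt(2764)
= 0.5 * 1.000000 * 52.573758
= 26.2869

26.2869


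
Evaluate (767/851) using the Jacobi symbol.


Compute (767/851) via quadratic reciprocity:
  reciprocity: (767/851) -> -(851/767)
  reduce: (84/767)
  pull out 2: (2/767) = +1  (since 767 mod 8 = 7)
  pull out 2: (2/767) = +1  (since 767 mod 8 = 7)
  reciprocity: (21/767) -> +(767/21)
  reduce: (11/21)
  reciprocity: (11/21) -> +(21/11)
  reduce: (10/11)
  pull out 2: (2/11) = -1  (since 11 mod 8 = 3)
  reciprocity: (5/11) -> +(11/5)
  reduce: (1/5)
  (1/5) = 1
Product of signs = 1

1


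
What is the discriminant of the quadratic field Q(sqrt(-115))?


For K = Q(sqrt(d)) with d squarefree: disc(K) = d if d = 1 mod 4, and disc(K) = 4d if d = 2 or 3 mod 4.
Here d = -115, and d mod 4 = 1.
d = 1 mod 4 (O_K = Z[(1+sqrt(d))/2]), so disc(K) = d = -115

-115


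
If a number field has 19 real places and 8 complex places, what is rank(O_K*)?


By Dirichlet's unit theorem:
rank = r1 + r2 - 1
= 19 + 8 - 1
= 26

26


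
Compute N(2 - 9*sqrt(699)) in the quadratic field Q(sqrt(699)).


N(a + b*sqrt(d)) = a^2 - d*b^2
= (2)^2 - (699)*(-9)^2
= 4 - 56619
= -56615

-56615


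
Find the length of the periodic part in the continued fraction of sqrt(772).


Run the CF algorithm for sqrt(772).
a_0 = floor(sqrt(772)) = 27; set m_0=0, q_0=1.
Recurrence: m' = q*a - m,  q' = (d - m'^2)/q,  a' = floor((a_0 + m')/q').
  step 1: m=27, q=43, a=1
  step 2: m=16, q=12, a=3
  step 3: m=20, q=31, a=1
  step 4: m=11, q=21, a=1
  step 5: m=10, q=32, a=1
  step 6: m=22, q=9, a=5
  step 7: m=23, q=27, a=1
  step 8: m=4, q=28, a=1
  step 9: m=24, q=7, a=7
  step 10: m=25, q=21, a=2
  step 11: m=17, q=23, a=1
  step 12: m=6, q=32, a=1
  step 13: m=26, q=3, a=17
  step 14: m=25, q=49, a=1
  step 15: m=24, q=4, a=12
  step 16: m=24, q=49, a=1
  step 17: m=25, q=3, a=17
  step 18: m=26, q=32, a=1
  step 19: m=6, q=23, a=1
  step 20: m=17, q=21, a=2
  step 21: m=25, q=7, a=7
  step 22: m=24, q=28, a=1
  step 23: m=4, q=27, a=1
  step 24: m=23, q=9, a=5
  step 25: m=22, q=32, a=1
  step 26: m=10, q=21, a=1
  step 27: m=11, q=31, a=1
  step 28: m=20, q=12, a=3
  step 29: m=16, q=43, a=1
  step 30: m=27, q=1, a=54
a_30 = 2*a_0 = 54, so the period closes here.
sqrt(772) = [27; 1, 3, 1, 1, 1, 5, 1, 1, 7, 2, 1, 1, 17, 1, 12, 1, 17, 1, 1, 2, 7, 1, 1, 5, 1, 1, 1, 3, 1, 54]
Period length = 30

30


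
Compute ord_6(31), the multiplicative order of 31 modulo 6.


We want ord_6(31), the smallest k >= 1 with 31^k = 1 mod 6.
n = 6 = 2 * 3, phi(6) = 2; the order divides phi(n).
Divisors of 2: 1, 2
Repeated squaring mod 6: 31^1 = 1, 31^2 = 1
Test divisors in increasing order:
  k=1: 31^1 = 1 mod 6  <- first divisor giving 1
Order = 1

1


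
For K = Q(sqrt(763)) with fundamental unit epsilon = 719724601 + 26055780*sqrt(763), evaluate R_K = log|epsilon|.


epsilon = 719724601 + 26055780*sqrt(763)
= 1.4394e+09
R = ln(1.4394e+09)
= 21.0875

21.0875


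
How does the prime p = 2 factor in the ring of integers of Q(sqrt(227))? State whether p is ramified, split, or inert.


K = Q(sqrt(227)). Since d mod 4 = 3, disc(K) = 908.
Check p | disc: 908 mod 2 = 0.
p divides disc, so p ramifies: (p) = P^2 with e=2, f=1, g=1.
Therefore p is ramified.

ramified


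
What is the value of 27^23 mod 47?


p = 47 is prime and the exponent is (p-1)/2 = 23, so by Euler's criterion 27^23 = (27/47) = +1 or -1 mod 47.
Compute by square-and-multiply:
  23 = 16 + 4 + 2 + 1 (binary 10111)
  Repeated squaring mod 47: 27^1 = 27, 27^2 = 24, 27^4 = 12, 27^8 = 3, 27^16 = 9
  27^23 = 27^16 * 27^4 * 27^2 * 27^1 = 9 * 12 * 24 * 27 mod 47
    9 * 12 = 108 = 14 mod 47
    14 * 24 = 336 = 7 mod 47
    7 * 27 = 189 = 1 mod 47
  27^23 = 1 mod 47
Result 1: 27 is a quadratic residue mod 47.
27^23 mod 47 = 1

1


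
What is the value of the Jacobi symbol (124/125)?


Compute (124/125) via quadratic reciprocity:
  pull out 2: (2/125) = -1  (since 125 mod 8 = 5)
  pull out 2: (2/125) = -1  (since 125 mod 8 = 5)
  reciprocity: (31/125) -> +(125/31)
  reduce: (1/31)
  (1/31) = 1
Product of signs = 1

1


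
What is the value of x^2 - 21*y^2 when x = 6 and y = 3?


x^2 - d*y^2
= 6^2 - 21*3^2
= 36 - 189
= -153

-153


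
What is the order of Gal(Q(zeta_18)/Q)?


|Gal(Q(zeta_18)/Q)| = phi(18)
= 6

6


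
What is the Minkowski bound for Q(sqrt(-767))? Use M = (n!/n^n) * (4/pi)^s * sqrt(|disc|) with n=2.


d = -767, d mod 4 = 1, so disc(K) = d = -767; |disc(K)| = 767
Imaginary quadratic field, so n = 2, s = r2 = 1, r1 = 0
M = (n!/n^n) * (4/pi)^s * sqrt(|disc(K)|) = (2!/2^2) * (4/pi)^1 * sqrt(767)
= 0.5 * 1.273240 * 27.694765
= 17.6310

17.6310


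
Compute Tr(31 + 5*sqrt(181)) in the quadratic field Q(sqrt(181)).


Tr(a + b*sqrt(d)) = (a + b*sqrt(d)) + (a - b*sqrt(d)) = 2a
= 2 * (31)
= 62

62


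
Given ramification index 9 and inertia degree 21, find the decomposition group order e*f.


|D_P| = e * f
= 9 * 21
= 189

189


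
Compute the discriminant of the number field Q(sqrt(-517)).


For K = Q(sqrt(d)) with d squarefree: disc(K) = d if d = 1 mod 4, and disc(K) = 4d if d = 2 or 3 mod 4.
Here d = -517, and d mod 4 = 3.
d = 3 mod 4, not 1 (O_K = Z[sqrt(d)]), so disc(K) = 4d = 4 * (-517) = -2068

-2068


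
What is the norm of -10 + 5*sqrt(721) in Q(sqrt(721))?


N(a + b*sqrt(d)) = a^2 - d*b^2
= (-10)^2 - (721)*(5)^2
= 100 - 18025
= -17925

-17925


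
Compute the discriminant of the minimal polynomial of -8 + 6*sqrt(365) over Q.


The element -8 + 6*sqrt(365) has minimal polynomial:
x^2 + 16*x - 13076
Discriminant = (16)^2 - 4*(-13076)
= 256 + 52304
= 52560

52560


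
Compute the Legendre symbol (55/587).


p = 587 is prime, so compute (55/587) with the reciprocity algorithm (Jacobi-symbol steps: pull out 2s via (2/n), flip via reciprocity, reduce):
  reciprocity: (55/587) -> -(587/55)
  reduce: (37/55)
  reciprocity: (37/55) -> +(55/37)
  reduce: (18/37)
  pull out 2: (2/37) = -1  (since 37 mod 8 = 5)
  reciprocity: (9/37) -> +(37/9)
  reduce: (1/9)
  (1/9) = 1
Product of signs = 1
(55/587) = 1

1


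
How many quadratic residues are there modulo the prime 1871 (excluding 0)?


For prime p, the number of non-zero quadratic residues is (p-1)/2.
= (1871-1)/2
= 935

935


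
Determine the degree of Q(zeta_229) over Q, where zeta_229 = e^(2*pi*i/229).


The degree equals Euler's totient phi(229).
229 = 229
phi(229) = 228

228


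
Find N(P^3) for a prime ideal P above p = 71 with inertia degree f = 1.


N(P^a) = p^(a*f)
= 71^(3*1)
= 71^3
= 357911

357911


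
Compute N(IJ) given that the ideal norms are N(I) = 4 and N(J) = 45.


N(IJ) = N(I) * N(J)
= 4 * 45
= 180

180


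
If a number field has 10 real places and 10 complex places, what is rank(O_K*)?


By Dirichlet's unit theorem:
rank = r1 + r2 - 1
= 10 + 10 - 1
= 19

19


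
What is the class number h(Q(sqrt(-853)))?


K = Q(sqrt(-853)). d mod 4 = 3, so D = disc(K) = 4d = -3412
h(K) equals the number of primitive reduced positive-definite forms (a, b, c) = a*x^2 + b*x*y + c*y^2 with b^2 - 4ac = D,
where reduced means |b| <= a <= c, with b >= 0 whenever |b| = a or a = c, and primitive means gcd(a, b, c) = 1.
Reduced forces 3a^2 <= |D| = 3412, so 1 <= a <= 33; b must have the parity of D, and c = (b^2 - D)/(4a) must be an integer >= a.
Enumerate a = 1..33, b in [-a, a]:
  a=1: (1, 0, 853)  [1]
  a=2: (2, 2, 427)  [1]
  a=3..6: none
  a=7: (7, -2, 122), (7, 2, 122)  [2]
  a=8..10: none
  a=11: (11, -8, 79), (11, 8, 79)  [2]
  a=12..13: none
  a=14: (14, -2, 61), (14, 2, 61)  [2]
  a=15..21: none
  a=22: (22, -14, 41), (22, 14, 41)  [2]
  a=23..33: none
Total reduced forms: 1 + 1 + 2 + 2 + 2 + 2 = 10
h = 10

10


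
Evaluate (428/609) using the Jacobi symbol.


Compute (428/609) via quadratic reciprocity:
  pull out 2: (2/609) = +1  (since 609 mod 8 = 1)
  pull out 2: (2/609) = +1  (since 609 mod 8 = 1)
  reciprocity: (107/609) -> +(609/107)
  reduce: (74/107)
  pull out 2: (2/107) = -1  (since 107 mod 8 = 3)
  reciprocity: (37/107) -> +(107/37)
  reduce: (33/37)
  reciprocity: (33/37) -> +(37/33)
  reduce: (4/33)
  pull out 2: (2/33) = +1  (since 33 mod 8 = 1)
  pull out 2: (2/33) = +1  (since 33 mod 8 = 1)
  (1/33) = 1
Product of signs = -1

-1


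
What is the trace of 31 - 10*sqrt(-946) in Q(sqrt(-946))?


Tr(a + b*sqrt(d)) = (a + b*sqrt(d)) + (a - b*sqrt(d)) = 2a
= 2 * (31)
= 62

62


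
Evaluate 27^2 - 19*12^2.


x^2 - d*y^2
= 27^2 - 19*12^2
= 729 - 2736
= -2007

-2007


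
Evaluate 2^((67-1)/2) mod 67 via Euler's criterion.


p = 67 is prime and the exponent is (p-1)/2 = 33, so by Euler's criterion 2^33 = (2/67) = +1 or -1 mod 67.
Compute by square-and-multiply:
  33 = 32 + 1 (binary 100001)
  Repeated squaring mod 67: 2^1 = 2, 2^2 = 4, 2^4 = 16, 2^8 = 55, 2^16 = 10, 2^32 = 33
  2^33 = 2^32 * 2^1 = 33 * 2 mod 67
    33 * 2 = 66 = 66 mod 67
  2^33 = 66 mod 67
Result 66 = p - 1 = -1 mod 67: 2 is a quadratic non-residue mod 67. As a residue in [0, p-1] the value is 66.
2^33 mod 67 = 66

66


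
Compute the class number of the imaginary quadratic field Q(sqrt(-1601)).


K = Q(sqrt(-1601)). d mod 4 = 3, so D = disc(K) = 4d = -6404
h(K) equals the number of primitive reduced positive-definite forms (a, b, c) = a*x^2 + b*x*y + c*y^2 with b^2 - 4ac = D,
where reduced means |b| <= a <= c, with b >= 0 whenever |b| = a or a = c, and primitive means gcd(a, b, c) = 1.
Reduced forces 3a^2 <= |D| = 6404, so 1 <= a <= 46; b must have the parity of D, and c = (b^2 - D)/(4a) must be an integer >= a.
Enumerate a = 1..46, b in [-a, a]:
  a=1: (1, 0, 1601)  [1]
  a=2: (2, 2, 801)  [1]
  a=3: (3, -2, 534), (3, 2, 534)  [2]
  a=4: none
  a=5: (5, -4, 321), (5, 4, 321)  [2]
  a=6: (6, -2, 267), (6, 2, 267)  [2]
  a=7: (7, -6, 230), (7, 6, 230)  [2]
  a=8: none
  a=9: (9, -2, 178), (9, 2, 178)  [2]
  a=10: (10, -6, 161), (10, 6, 161)  [2]
  a=11: (11, -8, 147), (11, 8, 147)  [2]
  a=12..13: none
  a=14: (14, -6, 115), (14, 6, 115)  [2]
  a=15: (15, -14, 110), (15, -4, 107), (15, 4, 107), (15, 14, 110)  [4]
  a=16..17: none
  a=18: (18, -2, 89), (18, 2, 89)  [2]
  a=19..20: none
  a=21: (21, -20, 81), (21, -8, 77), (21, 8, 77), (21, 20, 81)  [4]
  a=22: (22, -14, 75), (22, 14, 75)  [2]
  a=23: (23, -6, 70), (23, 6, 70)  [2]
  a=24: none
  a=25: (25, -14, 66), (25, 14, 66)  [2]
  a=26: none
  a=27: (27, -20, 63), (27, 20, 63)  [2]
  a=28: none
  a=29: (29, -18, 58), (29, 18, 58)  [2]
  a=30: (30, -26, 59), (30, -14, 55), (30, 14, 55), (30, 26, 59)  [4]
  a=31..32: none
  a=33: (33, -14, 50), (33, -8, 49), (33, 8, 49), (33, 14, 50)  [4]
  a=34: none
  a=35: (35, -34, 54), (35, -6, 46), (35, 6, 46), (35, 34, 54)  [4]
  a=36: none
  a=37: (37, -16, 45), (37, 16, 45)  [2]
  a=38..40: none
  a=41: (41, -22, 42), (41, 22, 42)  [2]
  a=42: (42, -34, 45), (42, 34, 45)  [2]
  a=43..46: none
Total reduced forms: 1 + 1 + 2 + 2 + 2 + 2 + 2 + 2 + 2 + 2 + 4 + 2 + 4 + 2 + 2 + 2 + 2 + 2 + 4 + 4 + 4 + 2 + 2 + 2 = 56
h = 56

56


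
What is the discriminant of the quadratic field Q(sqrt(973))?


For K = Q(sqrt(d)) with d squarefree: disc(K) = d if d = 1 mod 4, and disc(K) = 4d if d = 2 or 3 mod 4.
Here d = 973, and d mod 4 = 1.
d = 1 mod 4 (O_K = Z[(1+sqrt(d))/2]), so disc(K) = d = 973

973


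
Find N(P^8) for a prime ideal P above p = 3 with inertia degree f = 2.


N(P^a) = p^(a*f)
= 3^(8*2)
= 3^16
= 43046721

43046721


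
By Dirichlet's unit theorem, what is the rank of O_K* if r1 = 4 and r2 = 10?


By Dirichlet's unit theorem:
rank = r1 + r2 - 1
= 4 + 10 - 1
= 13

13


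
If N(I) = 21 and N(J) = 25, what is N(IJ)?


N(IJ) = N(I) * N(J)
= 21 * 25
= 525

525


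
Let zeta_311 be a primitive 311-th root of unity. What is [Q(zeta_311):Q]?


The degree equals Euler's totient phi(311).
311 = 311
phi(311) = 310

310


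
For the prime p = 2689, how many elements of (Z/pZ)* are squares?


For prime p, the number of non-zero quadratic residues is (p-1)/2.
= (2689-1)/2
= 1344

1344


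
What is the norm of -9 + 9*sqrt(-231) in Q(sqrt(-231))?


N(a + b*sqrt(d)) = a^2 - d*b^2
= (-9)^2 - (-231)*(9)^2
= 81 + 18711
= 18792

18792


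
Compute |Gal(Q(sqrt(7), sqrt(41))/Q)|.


The 2 square roots of distinct primes are multiplicatively independent over Q,
so [K:Q] = 2^2 and Gal(K/Q) is isomorphic to (Z/2Z)^2.
|Gal| = 2^2 = 4

4


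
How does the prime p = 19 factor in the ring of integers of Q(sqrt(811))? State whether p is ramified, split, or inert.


K = Q(sqrt(811)). Since d mod 4 = 3, disc(K) = 3244.
Check p | disc: 3244 mod 19 = 14.
p does not divide disc. Compute Legendre symbol (d/p):
13^((19-1)/2) mod 19 = -1
(d/p) = -1, so p is inert: (p) stays prime with e=1, f=2, g=1.
Therefore p is inert.

inert


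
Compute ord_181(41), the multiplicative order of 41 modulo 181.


We want ord_181(41), the smallest k >= 1 with 41^k = 1 mod 181.
n = 181 = 181, phi(181) = 180; the order divides phi(n).
Divisors of 180: 1, 2, 3, 4, 5, 6, 9, 10, 12, 15, 18, 20, 30, 36, 45, 60, 90, 180
Repeated squaring mod 181: 41^1 = 41, 41^2 = 52, 41^4 = 170, 41^8 = 121, 41^16 = 161, 41^32 = 38, 41^64 = 177, 41^128 = 16
Test divisors in increasing order:
  k=1: 41^1 = 41 mod 181
  k=2: 41^2 = 52 mod 181
  k=3: 41^3 = 52 * 41 = 141 mod 181
  k=4: 41^4 = 170 mod 181
  k=5: 41^5 = 170 * 41 = 92 mod 181
  k=6: 41^6 = 170 * 52 = 152 mod 181
  k=9: 41^9 = 121 * 41 = 74 mod 181
  k=10: 41^10 = 121 * 52 = 138 mod 181
  k=12: 41^12 = 121 * 170 = 117 mod 181
  k=15: 41^15 = 121 * 170 * 52 * 41 = 26 mod 181
  k=18: 41^18 = 161 * 52 = 46 mod 181
  k=20: 41^20 = 161 * 170 = 39 mod 181
  k=30: 41^30 = 161 * 121 * 170 * 52 = 133 mod 181
  k=36: 41^36 = 38 * 170 = 125 mod 181
  k=45: 41^45 = 38 * 121 * 170 * 41 = 19 mod 181
  k=60: 41^60 = 38 * 161 * 121 * 170 = 132 mod 181
  k=90: 41^90 = 177 * 161 * 121 * 52 = 180 mod 181
  k=180: 41^180 = 16 * 38 * 161 * 170 = 1 mod 181  <- first divisor giving 1
Order = 180

180


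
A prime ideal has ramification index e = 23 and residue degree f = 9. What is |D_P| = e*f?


|D_P| = e * f
= 23 * 9
= 207

207


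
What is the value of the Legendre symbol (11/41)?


p = 41 is prime, so compute (11/41) with the reciprocity algorithm (Jacobi-symbol steps: pull out 2s via (2/n), flip via reciprocity, reduce):
  reciprocity: (11/41) -> +(41/11)
  reduce: (8/11)
  pull out 2: (2/11) = -1  (since 11 mod 8 = 3)
  pull out 2: (2/11) = -1  (since 11 mod 8 = 3)
  pull out 2: (2/11) = -1  (since 11 mod 8 = 3)
  (1/11) = 1
Product of signs = -1
(11/41) = -1

-1


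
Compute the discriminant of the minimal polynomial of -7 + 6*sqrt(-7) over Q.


The element -7 + 6*sqrt(-7) has minimal polynomial:
x^2 + 14*x + 301
Discriminant = (14)^2 - 4*(301)
= 196 - 1204
= -1008

-1008


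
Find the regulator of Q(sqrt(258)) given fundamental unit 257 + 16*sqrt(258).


epsilon = 257 + 16*sqrt(258)
= 513.9981
R = ln(513.9981)
= 6.2422

6.2422


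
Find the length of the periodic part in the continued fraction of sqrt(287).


Run the CF algorithm for sqrt(287).
a_0 = floor(sqrt(287)) = 16; set m_0=0, q_0=1.
Recurrence: m' = q*a - m,  q' = (d - m'^2)/q,  a' = floor((a_0 + m')/q').
  step 1: m=16, q=31, a=1
  step 2: m=15, q=2, a=15
  step 3: m=15, q=31, a=1
  step 4: m=16, q=1, a=32
a_4 = 2*a_0 = 32, so the period closes here.
sqrt(287) = [16; 1, 15, 1, 32]
Period length = 4

4


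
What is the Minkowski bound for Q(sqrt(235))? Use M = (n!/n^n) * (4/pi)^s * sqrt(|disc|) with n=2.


d = 235, d mod 4 = 3, so disc(K) = 4d = 940; |disc(K)| = 940
Real quadratic field, so n = 2, s = r2 = 0, r1 = 2
M = (n!/n^n) * (4/pi)^s * sqrt(|disc(K)|) = (2!/2^2) * (4/pi)^0 * sqrt(940)
= 0.5 * 1.000000 * 30.659419
= 15.3297

15.3297


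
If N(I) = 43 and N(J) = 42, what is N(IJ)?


N(IJ) = N(I) * N(J)
= 43 * 42
= 1806

1806


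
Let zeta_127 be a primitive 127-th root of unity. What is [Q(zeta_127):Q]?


The degree equals Euler's totient phi(127).
127 = 127
phi(127) = 126

126


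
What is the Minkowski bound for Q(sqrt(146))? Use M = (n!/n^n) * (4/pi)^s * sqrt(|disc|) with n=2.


d = 146, d mod 4 = 2, so disc(K) = 4d = 584; |disc(K)| = 584
Real quadratic field, so n = 2, s = r2 = 0, r1 = 2
M = (n!/n^n) * (4/pi)^s * sqrt(|disc(K)|) = (2!/2^2) * (4/pi)^0 * sqrt(584)
= 0.5 * 1.000000 * 24.166092
= 12.0830

12.0830


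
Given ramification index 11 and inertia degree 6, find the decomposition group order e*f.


|D_P| = e * f
= 11 * 6
= 66

66


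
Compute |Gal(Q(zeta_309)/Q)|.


|Gal(Q(zeta_309)/Q)| = phi(309)
= 204

204


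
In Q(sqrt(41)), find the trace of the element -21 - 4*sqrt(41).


Tr(a + b*sqrt(d)) = (a + b*sqrt(d)) + (a - b*sqrt(d)) = 2a
= 2 * (-21)
= -42

-42


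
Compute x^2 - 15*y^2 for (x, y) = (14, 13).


x^2 - d*y^2
= 14^2 - 15*13^2
= 196 - 2535
= -2339

-2339


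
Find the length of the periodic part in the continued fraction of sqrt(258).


Run the CF algorithm for sqrt(258).
a_0 = floor(sqrt(258)) = 16; set m_0=0, q_0=1.
Recurrence: m' = q*a - m,  q' = (d - m'^2)/q,  a' = floor((a_0 + m')/q').
  step 1: m=16, q=2, a=16
  step 2: m=16, q=1, a=32
a_2 = 2*a_0 = 32, so the period closes here.
sqrt(258) = [16; 16, 32]
Period length = 2

2


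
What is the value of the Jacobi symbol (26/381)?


Compute (26/381) via quadratic reciprocity:
  pull out 2: (2/381) = -1  (since 381 mod 8 = 5)
  reciprocity: (13/381) -> +(381/13)
  reduce: (4/13)
  pull out 2: (2/13) = -1  (since 13 mod 8 = 5)
  pull out 2: (2/13) = -1  (since 13 mod 8 = 5)
  (1/13) = 1
Product of signs = -1

-1


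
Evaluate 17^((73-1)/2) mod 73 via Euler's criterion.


p = 73 is prime and the exponent is (p-1)/2 = 36, so by Euler's criterion 17^36 = (17/73) = +1 or -1 mod 73.
Compute by square-and-multiply:
  36 = 32 + 4 (binary 100100)
  Repeated squaring mod 73: 17^1 = 17, 17^2 = 70, 17^4 = 9, 17^8 = 8, 17^16 = 64, 17^32 = 8
  17^36 = 17^32 * 17^4 = 8 * 9 mod 73
    8 * 9 = 72 = 72 mod 73
  17^36 = 72 mod 73
Result 72 = p - 1 = -1 mod 73: 17 is a quadratic non-residue mod 73. As a residue in [0, p-1] the value is 72.
17^36 mod 73 = 72

72


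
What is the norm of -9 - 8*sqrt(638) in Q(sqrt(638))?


N(a + b*sqrt(d)) = a^2 - d*b^2
= (-9)^2 - (638)*(-8)^2
= 81 - 40832
= -40751

-40751


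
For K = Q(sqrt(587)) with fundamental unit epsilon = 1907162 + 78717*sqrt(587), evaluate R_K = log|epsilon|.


epsilon = 1907162 + 78717*sqrt(587)
= 3.8143e+06
R = ln(3.8143e+06)
= 15.1543

15.1543


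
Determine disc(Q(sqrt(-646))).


For K = Q(sqrt(d)) with d squarefree: disc(K) = d if d = 1 mod 4, and disc(K) = 4d if d = 2 or 3 mod 4.
Here d = -646, and d mod 4 = 2.
d = 2 mod 4, not 1 (O_K = Z[sqrt(d)]), so disc(K) = 4d = 4 * (-646) = -2584

-2584


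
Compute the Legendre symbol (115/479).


p = 479 is prime, so compute (115/479) with the reciprocity algorithm (Jacobi-symbol steps: pull out 2s via (2/n), flip via reciprocity, reduce):
  reciprocity: (115/479) -> -(479/115)
  reduce: (19/115)
  reciprocity: (19/115) -> -(115/19)
  reduce: (1/19)
  (1/19) = 1
Product of signs = 1
(115/479) = 1

1


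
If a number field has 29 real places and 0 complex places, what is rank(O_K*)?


By Dirichlet's unit theorem:
rank = r1 + r2 - 1
= 29 + 0 - 1
= 28

28


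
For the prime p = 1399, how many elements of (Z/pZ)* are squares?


For prime p, the number of non-zero quadratic residues is (p-1)/2.
= (1399-1)/2
= 699

699


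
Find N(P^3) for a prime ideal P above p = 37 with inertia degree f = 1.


N(P^a) = p^(a*f)
= 37^(3*1)
= 37^3
= 50653

50653


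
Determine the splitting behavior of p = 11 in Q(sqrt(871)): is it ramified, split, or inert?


K = Q(sqrt(871)). Since d mod 4 = 3, disc(K) = 3484.
Check p | disc: 3484 mod 11 = 8.
p does not divide disc. Compute Legendre symbol (d/p):
2^((11-1)/2) mod 11 = -1
(d/p) = -1, so p is inert: (p) stays prime with e=1, f=2, g=1.
Therefore p is inert.

inert


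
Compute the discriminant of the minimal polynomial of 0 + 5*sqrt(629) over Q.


The element 0 + 5*sqrt(629) has minimal polynomial:
x^2 + 0*x - 15725
Discriminant = (0)^2 - 4*(-15725)
= 0 + 62900
= 62900

62900


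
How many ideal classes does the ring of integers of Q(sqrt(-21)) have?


K = Q(sqrt(-21)). d mod 4 = 3, so D = disc(K) = 4d = -84
h(K) equals the number of primitive reduced positive-definite forms (a, b, c) = a*x^2 + b*x*y + c*y^2 with b^2 - 4ac = D,
where reduced means |b| <= a <= c, with b >= 0 whenever |b| = a or a = c, and primitive means gcd(a, b, c) = 1.
Reduced forces 3a^2 <= |D| = 84, so 1 <= a <= 5; b must have the parity of D, and c = (b^2 - D)/(4a) must be an integer >= a.
Enumerate a = 1..5, b in [-a, a]:
  a=1: (1, 0, 21)  [1]
  a=2: (2, 2, 11)  [1]
  a=3: (3, 0, 7)  [1]
  a=4: none
  a=5: (5, 4, 5)  [1]
Total reduced forms: 1 + 1 + 1 + 1 = 4
h = 4

4


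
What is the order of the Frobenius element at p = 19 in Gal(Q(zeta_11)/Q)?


The Frobenius at p in Gal(Q(zeta_n)/Q) = (Z/nZ)* is the class of p, so its order is ord_11(19), the smallest k >= 1 with 19^k = 1 mod 11.
n = 11 = 11, phi(11) = 10; the order divides phi(n).
Divisors of 10: 1, 2, 5, 10
Repeated squaring mod 11: 19^1 = 8, 19^2 = 9, 19^4 = 4, 19^8 = 5
Test divisors in increasing order:
  k=1: 19^1 = 8 mod 11
  k=2: 19^2 = 9 mod 11
  k=5: 19^5 = 4 * 8 = 10 mod 11
  k=10: 19^10 = 5 * 9 = 1 mod 11  <- first divisor giving 1
Order = 10

10


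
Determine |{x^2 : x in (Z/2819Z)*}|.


For prime p, the number of non-zero quadratic residues is (p-1)/2.
= (2819-1)/2
= 1409

1409


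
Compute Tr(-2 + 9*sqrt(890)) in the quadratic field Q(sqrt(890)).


Tr(a + b*sqrt(d)) = (a + b*sqrt(d)) + (a - b*sqrt(d)) = 2a
= 2 * (-2)
= -4

-4


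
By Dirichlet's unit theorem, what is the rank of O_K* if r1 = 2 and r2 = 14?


By Dirichlet's unit theorem:
rank = r1 + r2 - 1
= 2 + 14 - 1
= 15

15


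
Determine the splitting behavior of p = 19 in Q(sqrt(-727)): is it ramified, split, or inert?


K = Q(sqrt(-727)). Since d mod 4 = 1, disc(K) = -727.
Check p | disc: -727 mod 19 = 14.
p does not divide disc. Compute Legendre symbol (d/p):
14^((19-1)/2) mod 19 = -1
(d/p) = -1, so p is inert: (p) stays prime with e=1, f=2, g=1.
Therefore p is inert.

inert


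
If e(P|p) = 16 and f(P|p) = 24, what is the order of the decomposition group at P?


|D_P| = e * f
= 16 * 24
= 384

384


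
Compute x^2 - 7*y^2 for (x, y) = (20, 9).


x^2 - d*y^2
= 20^2 - 7*9^2
= 400 - 567
= -167

-167


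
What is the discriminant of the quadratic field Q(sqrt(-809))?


For K = Q(sqrt(d)) with d squarefree: disc(K) = d if d = 1 mod 4, and disc(K) = 4d if d = 2 or 3 mod 4.
Here d = -809, and d mod 4 = 3.
d = 3 mod 4, not 1 (O_K = Z[sqrt(d)]), so disc(K) = 4d = 4 * (-809) = -3236

-3236


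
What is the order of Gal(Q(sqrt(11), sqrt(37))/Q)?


The 2 square roots of distinct primes are multiplicatively independent over Q,
so [K:Q] = 2^2 and Gal(K/Q) is isomorphic to (Z/2Z)^2.
|Gal| = 2^2 = 4

4


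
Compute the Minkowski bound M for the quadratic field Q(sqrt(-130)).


d = -130, d mod 4 = 2, so disc(K) = 4d = -520; |disc(K)| = 520
Imaginary quadratic field, so n = 2, s = r2 = 1, r1 = 0
M = (n!/n^n) * (4/pi)^s * sqrt(|disc(K)|) = (2!/2^2) * (4/pi)^1 * sqrt(520)
= 0.5 * 1.273240 * 22.803509
= 14.5172

14.5172


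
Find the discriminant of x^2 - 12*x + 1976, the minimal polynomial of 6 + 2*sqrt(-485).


The element 6 + 2*sqrt(-485) has minimal polynomial:
x^2 - 12*x + 1976
Discriminant = (-12)^2 - 4*(1976)
= 144 - 7904
= -7760

-7760


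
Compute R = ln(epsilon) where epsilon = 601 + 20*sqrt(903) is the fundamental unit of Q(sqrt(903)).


epsilon = 601 + 20*sqrt(903)
= 1201.9992
R = ln(1201.9992)
= 7.0917

7.0917


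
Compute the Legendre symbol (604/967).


p = 967 is prime, so compute (604/967) with the reciprocity algorithm (Jacobi-symbol steps: pull out 2s via (2/n), flip via reciprocity, reduce):
  pull out 2: (2/967) = +1  (since 967 mod 8 = 7)
  pull out 2: (2/967) = +1  (since 967 mod 8 = 7)
  reciprocity: (151/967) -> -(967/151)
  reduce: (61/151)
  reciprocity: (61/151) -> +(151/61)
  reduce: (29/61)
  reciprocity: (29/61) -> +(61/29)
  reduce: (3/29)
  reciprocity: (3/29) -> +(29/3)
  reduce: (2/3)
  pull out 2: (2/3) = -1  (since 3 mod 8 = 3)
  (1/3) = 1
Product of signs = 1
(604/967) = 1

1


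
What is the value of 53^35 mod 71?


p = 71 is prime and the exponent is (p-1)/2 = 35, so by Euler's criterion 53^35 = (53/71) = +1 or -1 mod 71.
Compute by square-and-multiply:
  35 = 32 + 2 + 1 (binary 100011)
  Repeated squaring mod 71: 53^1 = 53, 53^2 = 40, 53^4 = 38, 53^8 = 24, 53^16 = 8, 53^32 = 64
  53^35 = 53^32 * 53^2 * 53^1 = 64 * 40 * 53 mod 71
    64 * 40 = 2560 = 4 mod 71
    4 * 53 = 212 = 70 mod 71
  53^35 = 70 mod 71
Result 70 = p - 1 = -1 mod 71: 53 is a quadratic non-residue mod 71. As a residue in [0, p-1] the value is 70.
53^35 mod 71 = 70

70
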